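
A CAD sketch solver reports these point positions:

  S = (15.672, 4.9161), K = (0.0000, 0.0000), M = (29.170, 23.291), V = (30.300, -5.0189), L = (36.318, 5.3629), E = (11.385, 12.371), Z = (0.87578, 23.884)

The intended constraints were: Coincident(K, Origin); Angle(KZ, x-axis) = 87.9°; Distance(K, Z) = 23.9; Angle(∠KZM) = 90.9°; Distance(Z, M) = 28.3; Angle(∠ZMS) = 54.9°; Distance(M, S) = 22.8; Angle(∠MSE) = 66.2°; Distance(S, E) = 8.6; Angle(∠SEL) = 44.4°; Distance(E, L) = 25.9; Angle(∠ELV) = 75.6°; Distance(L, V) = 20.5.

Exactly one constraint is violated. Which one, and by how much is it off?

Distance(L, V) = 20.5 — off by 8.50.

K = (0.00, 0.00) ✓; KZ at 87.90° ✓; |KZ| = 23.90 ✓; ∠KZM = 90.90° ✓; |ZM| = 28.30 ✓; ∠ZMS = 54.90° ✓; |MS| = 22.80 ✓; ∠MSE = 66.20° ✓; |SE| = 8.600 ✓; ∠SEL = 44.40° ✓; |EL| = 25.90 ✓; ∠ELV = 75.60° ✓; |LV| = 12.00 ✗.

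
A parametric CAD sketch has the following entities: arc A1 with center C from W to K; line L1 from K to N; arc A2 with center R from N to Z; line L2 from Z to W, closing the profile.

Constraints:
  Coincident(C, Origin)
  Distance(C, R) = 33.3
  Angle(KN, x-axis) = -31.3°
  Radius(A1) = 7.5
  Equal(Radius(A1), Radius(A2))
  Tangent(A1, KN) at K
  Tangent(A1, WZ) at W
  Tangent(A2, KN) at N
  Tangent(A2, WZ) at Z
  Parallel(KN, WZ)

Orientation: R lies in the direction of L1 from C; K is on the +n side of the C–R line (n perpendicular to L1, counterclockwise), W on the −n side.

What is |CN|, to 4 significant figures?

34.13

The slot axis is L1's direction at -31.3°, so u = (cos -31.3°, sin -31.3°) = (0.8545, -0.5195) and n = (−sin -31.3°, cos -31.3°) = (0.5195, 0.8545). C is at the origin and R lies 33.3 along u from C, so R = 33.3·u = (28.45, -17.30). Tangency of A1 to both parallel lines with radius 7.5 puts K and W at C ± 7.5·n: K = (3.896, 6.408), W = (-3.896, -6.408). Equal radii place N and Z the same way about R: N = R + 7.5·n = (32.35, -10.89), Z = R − 7.5·n = (24.56, -23.71). Then |CN| = |N − C| = 34.13.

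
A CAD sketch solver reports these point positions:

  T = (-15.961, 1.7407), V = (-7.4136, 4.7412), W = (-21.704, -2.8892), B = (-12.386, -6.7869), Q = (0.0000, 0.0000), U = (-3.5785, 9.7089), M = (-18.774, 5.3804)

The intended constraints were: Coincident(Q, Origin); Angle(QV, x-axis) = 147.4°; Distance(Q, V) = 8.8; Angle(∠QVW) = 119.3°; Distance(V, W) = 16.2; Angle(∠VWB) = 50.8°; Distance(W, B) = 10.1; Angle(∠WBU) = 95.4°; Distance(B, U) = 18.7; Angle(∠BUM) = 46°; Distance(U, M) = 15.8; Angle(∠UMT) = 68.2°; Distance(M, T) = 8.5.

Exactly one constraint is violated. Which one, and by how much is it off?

Distance(M, T) = 8.5 — off by 3.90.

Q = (0.00, 0.00) ✓; QV at 147.4° ✓; |QV| = 8.800 ✓; ∠QVW = 119.3° ✓; |VW| = 16.20 ✓; ∠VWB = 50.80° ✓; |WB| = 10.10 ✓; ∠WBU = 95.40° ✓; |BU| = 18.70 ✓; ∠BUM = 46.00° ✓; |UM| = 15.80 ✓; ∠UMT = 68.20° ✓; |MT| = 4.600 ✗.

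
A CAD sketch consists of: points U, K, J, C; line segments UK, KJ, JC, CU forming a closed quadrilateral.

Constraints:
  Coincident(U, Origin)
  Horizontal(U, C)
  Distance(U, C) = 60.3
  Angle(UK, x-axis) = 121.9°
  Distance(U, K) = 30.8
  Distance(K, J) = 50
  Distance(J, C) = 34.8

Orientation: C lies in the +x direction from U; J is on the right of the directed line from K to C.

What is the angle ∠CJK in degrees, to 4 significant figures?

144.6°

U is at the origin; U and C share the same y with |UC| = 60.3 and C in +x, so C = (60.3, 0). UK runs at 121.9° with |UK| = 30.8, so K = (-16.28, 26.15). J is determined by |KJ| = 50.0 and |JC| = 34.8 together: it lies at the intersection of circle(K, 50.0) and circle(C, 34.8). With |KC| = 80.92, the foot of the radical line on KC is 48.42 from K and the perpendicular offset is √(50.0² − 48.42²) = 12.46. Taking the right-of-KC solution: J = (25.52, -1.289).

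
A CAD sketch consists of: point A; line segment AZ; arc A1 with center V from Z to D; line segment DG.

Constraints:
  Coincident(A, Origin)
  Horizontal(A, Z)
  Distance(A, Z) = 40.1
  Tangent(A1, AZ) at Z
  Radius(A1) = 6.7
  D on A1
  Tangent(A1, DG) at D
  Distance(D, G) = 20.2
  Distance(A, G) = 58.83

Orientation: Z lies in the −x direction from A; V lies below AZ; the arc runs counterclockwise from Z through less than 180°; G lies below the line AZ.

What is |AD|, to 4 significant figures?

46.41

Checks: |AZ| = 40.10 ✓; |VD| = 6.700 ✓; ∠(VD, DG) = 90.00° ✓; |DG| = 20.20 ✓; |AG| = 58.83 ✓.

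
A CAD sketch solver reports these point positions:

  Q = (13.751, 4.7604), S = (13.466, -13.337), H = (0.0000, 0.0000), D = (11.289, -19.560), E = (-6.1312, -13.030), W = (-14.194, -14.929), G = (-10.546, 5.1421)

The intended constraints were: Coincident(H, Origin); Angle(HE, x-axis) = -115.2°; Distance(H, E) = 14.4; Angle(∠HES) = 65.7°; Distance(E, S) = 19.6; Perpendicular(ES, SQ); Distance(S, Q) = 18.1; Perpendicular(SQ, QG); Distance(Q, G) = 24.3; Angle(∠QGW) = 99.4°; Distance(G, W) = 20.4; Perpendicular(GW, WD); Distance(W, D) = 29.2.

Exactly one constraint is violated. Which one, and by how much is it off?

Distance(W, D) = 29.2 — off by 3.30.

H = (0.00, 0.00) ✓; HE at -115.2° ✓; |HE| = 14.40 ✓; ∠HES = 65.70° ✓; |ES| = 19.60 ✓; ∠(ES, SQ) = 90.00° ✓; |SQ| = 18.10 ✓; ∠(SQ, QG) = 90.00° ✓; |QG| = 24.30 ✓; ∠QGW = 99.40° ✓; |GW| = 20.40 ✓; ∠(GW, WD) = 90.00° ✓; |WD| = 25.90 ✗.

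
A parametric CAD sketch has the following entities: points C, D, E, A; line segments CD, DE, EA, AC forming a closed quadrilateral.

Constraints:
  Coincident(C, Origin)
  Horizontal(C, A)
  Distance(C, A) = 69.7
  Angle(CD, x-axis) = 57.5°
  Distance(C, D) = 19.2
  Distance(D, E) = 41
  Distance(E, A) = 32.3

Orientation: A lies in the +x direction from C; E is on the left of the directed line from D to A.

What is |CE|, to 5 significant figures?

56.405

C is at the origin; C and A share the same y with |CA| = 69.7 and A in +x, so A = (69.7, 0). CD runs at 57.5° with |CD| = 19.2, so D = (10.316, 16.193). E is determined by |DE| = 41.0 and |EA| = 32.3 together: it lies at the intersection of circle(D, 41.0) and circle(A, 32.3). With |DA| = 61.552, the foot of the radical line on DA is 35.956 from D and the perpendicular offset is √(41.0² − 35.956²) = 19.701. Taking the left-of-DA solution: E = (50.189, 25.741).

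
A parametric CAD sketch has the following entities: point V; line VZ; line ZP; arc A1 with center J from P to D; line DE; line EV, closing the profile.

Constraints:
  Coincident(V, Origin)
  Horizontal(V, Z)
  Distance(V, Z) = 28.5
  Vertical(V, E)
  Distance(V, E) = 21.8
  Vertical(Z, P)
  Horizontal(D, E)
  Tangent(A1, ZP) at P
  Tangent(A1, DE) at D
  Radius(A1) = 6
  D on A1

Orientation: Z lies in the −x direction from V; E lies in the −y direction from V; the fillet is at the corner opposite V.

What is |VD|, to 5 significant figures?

31.329

V is at the origin; V and Z share the same y with |VZ| = 28.5 and Z on the −x side, so Z = (-28.500, 0.0000). V and E share the same x with |VE| = 21.8 and E on the −y side, so E = (0.0000, -21.800). The virtual corner opposite V is at (-28.500, -21.800). Tangency of A1 to ZP means the radius JP is perpendicular to ZP and tangency of A1 to DE means the radius JD is perpendicular to DE, with radius 6.0, so the center J sits 6.0 in from both sides at J = (-22.500, -15.800). That places the tangent points at P = (-28.500, -15.800) on ZP and D = (-22.500, -21.800) on DE. Then |VD| = |D − V| = 31.329.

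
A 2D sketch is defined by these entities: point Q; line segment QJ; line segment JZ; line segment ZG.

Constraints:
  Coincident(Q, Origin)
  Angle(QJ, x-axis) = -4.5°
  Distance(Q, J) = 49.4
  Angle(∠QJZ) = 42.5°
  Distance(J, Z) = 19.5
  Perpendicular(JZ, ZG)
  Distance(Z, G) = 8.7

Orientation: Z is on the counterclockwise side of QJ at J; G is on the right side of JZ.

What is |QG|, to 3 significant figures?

45.3

Q is at the origin; QJ runs at -4.5° with length 49.4, so J = 49.4·(cos -4.5°, sin -4.5°) = (49.2, -3.88). ∠QJZ = 42.5°, so JZ runs at -4.5° + (180° − 42.5°) = 133° from the x-axis; with |JZ| = 19.5, Z = J + 19.5·(cos 133°, sin 133°) = (35.9, 10.4). The perpendicularity gives ZG at right angles to JZ; with |ZG| = 8.7 on the right of JZ, G = Z + 8.7·(0.731, 0.682) = (42.3, 16.3). Then |QG| = |G − Q| = 45.3.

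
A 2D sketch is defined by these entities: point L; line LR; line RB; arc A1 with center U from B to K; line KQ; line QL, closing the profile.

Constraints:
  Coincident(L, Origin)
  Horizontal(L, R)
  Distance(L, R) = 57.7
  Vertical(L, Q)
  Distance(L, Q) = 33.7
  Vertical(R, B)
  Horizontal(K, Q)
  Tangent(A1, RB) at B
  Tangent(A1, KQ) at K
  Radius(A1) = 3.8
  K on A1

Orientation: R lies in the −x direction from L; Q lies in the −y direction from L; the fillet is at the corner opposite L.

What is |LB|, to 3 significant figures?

65.0

L is at the origin; LR is horizontal with |LR| = 57.7 and R on the −x side, so R = (-57.7, 0.00). LQ is vertical with |LQ| = 33.7 and Q on the −y side, so Q = (0.00, -33.7). The virtual corner opposite L is at (-57.7, -33.7). Tangency of A1 to RB means the radius UB is perpendicular to RB and A1 meets KQ tangentially, so UK is at right angles to KQ, with radius 3.8, so the center U sits 3.8 in from both sides at U = (-53.9, -29.9). That places the tangent points at B = (-57.7, -29.9) on RB and K = (-53.9, -33.7) on KQ. Then |LB| = |B − L| = 65.0.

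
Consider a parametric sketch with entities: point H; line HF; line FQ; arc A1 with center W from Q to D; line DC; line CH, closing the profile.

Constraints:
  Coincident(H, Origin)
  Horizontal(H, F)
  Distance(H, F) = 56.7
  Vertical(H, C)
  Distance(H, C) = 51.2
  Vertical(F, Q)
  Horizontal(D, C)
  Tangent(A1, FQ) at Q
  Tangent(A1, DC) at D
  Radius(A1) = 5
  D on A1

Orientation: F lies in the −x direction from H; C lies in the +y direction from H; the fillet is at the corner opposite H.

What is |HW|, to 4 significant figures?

69.33

H is at the origin; H and F share the same y with |HF| = 56.7 and F on the −x side, so F = (-56.70, 0.000). HC is vertical with |HC| = 51.2 and C on the +y side, so C = (0.000, 51.20). The virtual corner opposite H is at (-56.70, 51.20). Tangency of A1 to FQ means the radius WQ is perpendicular to FQ and since A1 is tangent to DC there, WD ⟂ DC, with radius 5.0, so the center W sits 5.0 in from both sides at W = (-51.70, 46.20). Then |HW| = |W − H| = 69.33.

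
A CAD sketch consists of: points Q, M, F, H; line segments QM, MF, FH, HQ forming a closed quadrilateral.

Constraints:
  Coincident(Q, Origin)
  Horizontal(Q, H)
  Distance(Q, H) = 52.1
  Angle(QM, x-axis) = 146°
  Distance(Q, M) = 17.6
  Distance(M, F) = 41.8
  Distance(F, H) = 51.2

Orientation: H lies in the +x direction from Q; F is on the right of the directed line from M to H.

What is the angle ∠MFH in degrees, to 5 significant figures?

92.355°

Checks: |MF| = 41.80 ✓; |FH| = 51.20 ✓.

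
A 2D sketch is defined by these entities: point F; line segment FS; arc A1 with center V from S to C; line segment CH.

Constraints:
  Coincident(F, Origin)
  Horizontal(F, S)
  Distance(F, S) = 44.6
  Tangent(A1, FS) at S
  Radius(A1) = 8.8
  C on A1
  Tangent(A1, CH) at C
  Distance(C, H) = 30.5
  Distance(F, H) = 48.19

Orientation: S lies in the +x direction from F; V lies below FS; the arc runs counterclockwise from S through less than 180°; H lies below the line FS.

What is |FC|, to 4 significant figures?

36.66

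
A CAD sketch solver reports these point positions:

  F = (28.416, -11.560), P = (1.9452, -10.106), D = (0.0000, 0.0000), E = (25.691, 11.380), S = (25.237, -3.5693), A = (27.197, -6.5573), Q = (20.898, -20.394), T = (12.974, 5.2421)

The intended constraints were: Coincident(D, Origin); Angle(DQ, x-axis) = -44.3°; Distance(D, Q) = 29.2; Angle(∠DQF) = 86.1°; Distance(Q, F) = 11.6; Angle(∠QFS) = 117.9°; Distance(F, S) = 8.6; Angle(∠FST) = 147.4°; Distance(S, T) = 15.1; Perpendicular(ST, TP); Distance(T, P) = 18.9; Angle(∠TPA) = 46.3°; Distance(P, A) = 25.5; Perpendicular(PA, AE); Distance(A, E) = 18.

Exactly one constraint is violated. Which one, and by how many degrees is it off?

Perpendicular(PA, AE) — off by 3.20°.

D = (0.00, 0.00) ✓; DQ at -44.30° ✓; |DQ| = 29.20 ✓; ∠DQF = 86.10° ✓; |QF| = 11.60 ✓; ∠QFS = 117.9° ✓; |FS| = 8.600 ✓; ∠FST = 147.4° ✓; |ST| = 15.10 ✓; ∠(ST, TP) = 90.00° ✓; |TP| = 18.90 ✓; ∠TPA = 46.30° ✓; |PA| = 25.50 ✓; ∠(PA, AE) = 86.80° ✗; |AE| = 18.00 ✓.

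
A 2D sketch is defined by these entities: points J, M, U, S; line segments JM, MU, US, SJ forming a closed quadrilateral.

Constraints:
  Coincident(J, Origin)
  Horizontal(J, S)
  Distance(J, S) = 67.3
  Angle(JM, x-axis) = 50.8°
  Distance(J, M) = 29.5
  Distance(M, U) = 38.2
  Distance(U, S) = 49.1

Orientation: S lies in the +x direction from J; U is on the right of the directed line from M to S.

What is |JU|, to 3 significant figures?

25.7

J is at the origin; JS is horizontal with |JS| = 67.3 and S in +x, so S = (67.3, 0). JM runs at 50.8° with |JM| = 29.5, so M = (18.6, 22.9). U is determined by |MU| = 38.2 and |US| = 49.1 together: it lies at the intersection of circle(M, 38.2) and circle(S, 49.1). With |MS| = 53.8, the foot of the radical line on MS is 18.0 from M and the perpendicular offset is √(38.2² − 18.0²) = 33.7. Taking the right-of-MS solution: U = (20.6, -15.3).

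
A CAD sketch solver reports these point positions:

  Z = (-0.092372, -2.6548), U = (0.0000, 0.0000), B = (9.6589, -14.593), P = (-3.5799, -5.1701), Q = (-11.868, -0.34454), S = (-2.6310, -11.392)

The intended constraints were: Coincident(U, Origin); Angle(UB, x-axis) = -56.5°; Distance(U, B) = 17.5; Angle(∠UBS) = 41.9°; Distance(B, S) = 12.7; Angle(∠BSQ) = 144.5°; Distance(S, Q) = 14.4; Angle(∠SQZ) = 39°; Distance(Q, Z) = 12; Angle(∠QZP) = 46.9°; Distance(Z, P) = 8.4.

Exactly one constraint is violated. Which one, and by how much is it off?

Distance(Z, P) = 8.4 — off by 4.10.

U = (0.00, 0.00) ✓; UB at -56.50° ✓; |UB| = 17.50 ✓; ∠UBS = 41.90° ✓; |BS| = 12.70 ✓; ∠BSQ = 144.5° ✓; |SQ| = 14.40 ✓; ∠SQZ = 39.00° ✓; |QZ| = 12.00 ✓; ∠QZP = 46.90° ✓; |ZP| = 4.300 ✗.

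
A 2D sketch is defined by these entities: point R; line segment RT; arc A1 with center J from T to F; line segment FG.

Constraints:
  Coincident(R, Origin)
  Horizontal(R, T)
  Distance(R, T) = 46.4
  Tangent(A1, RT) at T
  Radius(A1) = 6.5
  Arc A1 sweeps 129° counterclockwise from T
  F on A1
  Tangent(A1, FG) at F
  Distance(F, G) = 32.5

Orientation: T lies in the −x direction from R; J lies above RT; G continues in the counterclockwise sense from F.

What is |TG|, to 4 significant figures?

39.02

R is at the origin; RT is horizontal with |RT| = 46.4 and T on the −x side, so T = (-46.40, 0.000). Since A1 is tangent to RT there, JT ⟂ RT, so J = T + (0, 6.5) = (-46.40, 6.500). On A1, T sits at bearing -90° from J; a 129° counterclockwise sweep puts F at bearing 39°, so F = J + 6.5·(cos 39°, sin 39°) = (-41.35, 10.59). The tangent condition forces JF to be normal to FG, so FG runs along (−sin 39°, cos 39°); with |FG| = 32.5, G = (-61.80, 35.85). Then |TG| = |G − T| = 39.02.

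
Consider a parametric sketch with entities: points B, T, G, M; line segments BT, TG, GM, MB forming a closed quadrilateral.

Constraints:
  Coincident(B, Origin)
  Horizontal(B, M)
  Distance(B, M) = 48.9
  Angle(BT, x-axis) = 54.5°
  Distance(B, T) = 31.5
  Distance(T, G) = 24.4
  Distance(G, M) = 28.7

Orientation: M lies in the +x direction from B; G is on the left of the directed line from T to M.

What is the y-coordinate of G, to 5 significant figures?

27.995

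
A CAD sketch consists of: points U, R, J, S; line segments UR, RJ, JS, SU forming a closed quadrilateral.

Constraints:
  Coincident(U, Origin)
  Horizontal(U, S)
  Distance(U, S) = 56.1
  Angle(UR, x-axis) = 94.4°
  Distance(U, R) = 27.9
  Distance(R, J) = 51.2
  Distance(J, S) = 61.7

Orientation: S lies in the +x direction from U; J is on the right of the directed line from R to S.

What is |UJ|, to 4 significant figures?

23.39

Checks: |RJ| = 51.20 ✓; |JS| = 61.70 ✓.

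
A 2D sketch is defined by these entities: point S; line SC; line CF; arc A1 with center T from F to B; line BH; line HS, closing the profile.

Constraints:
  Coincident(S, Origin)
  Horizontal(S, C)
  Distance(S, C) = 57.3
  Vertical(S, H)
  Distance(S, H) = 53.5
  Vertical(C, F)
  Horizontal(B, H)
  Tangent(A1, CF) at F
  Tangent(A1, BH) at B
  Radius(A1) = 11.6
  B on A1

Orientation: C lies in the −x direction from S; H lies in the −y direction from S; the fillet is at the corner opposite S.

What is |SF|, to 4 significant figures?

70.99

The virtual corner opposite S is at (-57.30, -53.50). Since A1 is tangent to CF there, TF ⟂ CF and since A1 is tangent to BH there, TB ⟂ BH, with radius 11.6, so the center T sits 11.6 in from both sides at T = (-45.70, -41.90). That places the tangent points at F = (-57.30, -41.90) on CF and B = (-45.70, -53.50) on BH. Then |SF| = |F − S| = 70.99.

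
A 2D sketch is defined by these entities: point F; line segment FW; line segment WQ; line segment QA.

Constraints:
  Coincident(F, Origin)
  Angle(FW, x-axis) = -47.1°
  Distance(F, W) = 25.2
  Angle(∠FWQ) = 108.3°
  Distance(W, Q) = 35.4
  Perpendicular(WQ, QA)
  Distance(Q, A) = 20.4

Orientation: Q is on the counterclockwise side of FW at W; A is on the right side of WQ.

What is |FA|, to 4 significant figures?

61.97

F is at the origin; FW runs at -47.1° with length 25.2, so W = 25.2·(cos -47.1°, sin -47.1°) = (17.15, -18.46). ∠FWQ = 108.3°, so WQ runs at -47.1° + (180° − 108.3°) = 24.60° from the x-axis; with |WQ| = 35.4, Q = W + 35.4·(cos 24.60°, sin 24.60°) = (49.34, -3.724). WQ is perpendicular to QA; with |QA| = 20.4 on the right of WQ, A = Q + 20.4·(0.4163, -0.9092) = (57.83, -22.27). Then |FA| = |A − F| = 61.97.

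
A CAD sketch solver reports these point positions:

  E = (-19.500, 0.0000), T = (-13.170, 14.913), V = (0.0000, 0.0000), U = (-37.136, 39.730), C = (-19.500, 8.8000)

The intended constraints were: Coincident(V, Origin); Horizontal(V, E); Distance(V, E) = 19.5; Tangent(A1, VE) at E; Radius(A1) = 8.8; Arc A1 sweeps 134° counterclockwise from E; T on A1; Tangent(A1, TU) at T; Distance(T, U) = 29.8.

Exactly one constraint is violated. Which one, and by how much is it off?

Distance(T, U) = 29.8 — off by 4.70.

V = (0.00, 0.00) ✓; V.y = 0.00, E.y = 0.00 ✓; |VE| = 19.50 ✓; ∠(CE, EV) = 90.00° ✓; |CE| = 8.800 ✓; bearing(C→T) − bearing(C→E) = 134.0° ✓; |CT| = 8.800 ✓; ∠(CT, TU) = 90.00° ✓; |TU| = 34.50 ✗.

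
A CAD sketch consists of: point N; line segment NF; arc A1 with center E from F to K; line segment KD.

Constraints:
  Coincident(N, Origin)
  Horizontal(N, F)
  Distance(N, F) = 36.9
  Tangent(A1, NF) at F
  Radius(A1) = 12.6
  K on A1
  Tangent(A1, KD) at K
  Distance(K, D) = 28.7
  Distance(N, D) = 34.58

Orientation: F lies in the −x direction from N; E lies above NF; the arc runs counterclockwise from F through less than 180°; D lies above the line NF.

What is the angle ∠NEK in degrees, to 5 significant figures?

8.6226°

N is at the origin; N and F share the same y with |NF| = 36.9 and F on the −x side, so F = (-36.900, 0.0000). Tangency of A1 to NF means the radius EF is perpendicular to NF, so E = F + (0, 12.6) = (-36.900, 12.600). Since EK ⟂ KD (tangency), |ED| = √(12.6² + 28.7²) = 31.344 regardless of where K sits on A1. So D lies on both circle(N, 34.58) and circle(E, 31.344); the above-NF intersection is D = (-12.480, 32.250). K is the foot of the tangent from D: K = (-25.721, 6.7867).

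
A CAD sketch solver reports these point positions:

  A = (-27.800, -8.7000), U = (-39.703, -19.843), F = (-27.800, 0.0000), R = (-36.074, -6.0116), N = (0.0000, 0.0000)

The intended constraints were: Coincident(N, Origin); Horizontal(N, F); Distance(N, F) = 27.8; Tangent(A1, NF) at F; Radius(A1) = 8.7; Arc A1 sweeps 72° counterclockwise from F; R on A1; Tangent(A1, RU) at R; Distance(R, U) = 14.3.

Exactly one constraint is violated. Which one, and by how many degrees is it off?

Tangent(A1, RU) at R — off by 3.30°.

N = (0.00, 0.00) ✓; N.y = 0.00, F.y = 0.00 ✓; |NF| = 27.80 ✓; ∠(AF, FN) = 90.00° ✓; |AF| = 8.700 ✓; bearing(A→R) − bearing(A→F) = 72.00° ✓; |AR| = 8.700 ✓; ∠(AR, RU) = 86.70° ✗; |RU| = 14.30 ✓.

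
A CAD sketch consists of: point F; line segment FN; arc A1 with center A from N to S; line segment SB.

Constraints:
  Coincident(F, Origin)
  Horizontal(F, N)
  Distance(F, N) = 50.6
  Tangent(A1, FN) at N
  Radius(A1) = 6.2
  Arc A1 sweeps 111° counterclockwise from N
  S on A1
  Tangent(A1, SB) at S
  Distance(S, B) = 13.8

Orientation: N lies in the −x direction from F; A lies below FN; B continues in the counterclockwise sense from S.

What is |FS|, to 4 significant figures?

57.01

F is at the origin; F and N share the same y with |FN| = 50.6 and N on the −x side, so N = (-50.60, 0.000). A1 meets FN tangentially, so AN is at right angles to FN, so A = N + (0, -6.2) = (-50.60, -6.200). On A1, N sits at bearing 90° from A; a 111° counterclockwise sweep puts S at bearing 201°, so S = A + 6.2·(cos 201°, sin 201°) = (-56.39, -8.422). Then |FS| = |S − F| = 57.01.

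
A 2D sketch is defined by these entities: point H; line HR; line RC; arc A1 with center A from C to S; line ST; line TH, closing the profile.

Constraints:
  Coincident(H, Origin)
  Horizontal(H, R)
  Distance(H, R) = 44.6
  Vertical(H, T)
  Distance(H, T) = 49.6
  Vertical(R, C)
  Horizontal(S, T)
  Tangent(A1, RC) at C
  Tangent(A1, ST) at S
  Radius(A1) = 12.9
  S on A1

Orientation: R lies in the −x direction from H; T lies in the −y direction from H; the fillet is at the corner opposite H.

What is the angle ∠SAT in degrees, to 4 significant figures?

67.86°

The virtual corner opposite H is at (-44.60, -49.60). Since A1 is tangent to RC there, AC ⟂ RC and tangency of A1 to ST means the radius AS is perpendicular to ST, with radius 12.9, so the center A sits 12.9 in from both sides at A = (-31.70, -36.70). That places the tangent points at C = (-44.60, -36.70) on RC and S = (-31.70, -49.60) on ST. Then cos ∠SAT = AS·AT / (|AS||AT|), giving 67.86°.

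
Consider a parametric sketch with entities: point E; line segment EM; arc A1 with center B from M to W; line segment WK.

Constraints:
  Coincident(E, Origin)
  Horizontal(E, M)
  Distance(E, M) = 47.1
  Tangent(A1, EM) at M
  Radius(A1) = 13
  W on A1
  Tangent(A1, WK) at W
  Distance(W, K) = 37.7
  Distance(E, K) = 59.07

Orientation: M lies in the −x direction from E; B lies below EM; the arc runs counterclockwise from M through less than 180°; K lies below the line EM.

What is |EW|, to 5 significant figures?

60.795

Checks: |BW| = 13.00 ✓; ∠(BW, WK) = 90.00° ✓; |WK| = 37.70 ✓; |EK| = 59.07 ✓.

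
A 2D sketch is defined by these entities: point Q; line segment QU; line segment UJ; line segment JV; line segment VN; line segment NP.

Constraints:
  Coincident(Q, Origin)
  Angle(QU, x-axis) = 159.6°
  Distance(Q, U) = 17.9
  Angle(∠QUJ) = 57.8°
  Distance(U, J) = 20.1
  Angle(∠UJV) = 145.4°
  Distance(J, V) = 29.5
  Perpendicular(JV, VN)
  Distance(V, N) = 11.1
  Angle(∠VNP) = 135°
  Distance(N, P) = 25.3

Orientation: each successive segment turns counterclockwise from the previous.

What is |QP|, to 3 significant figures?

15.7

Q is at the origin; QU runs at 159.6° with length 17.9, so U = (-16.8, 6.24). ∠QUJ = 57.8° gives UJ at -78.2° from the x-axis; with |UJ| = 20.1, J = (-12.7, -13.4). ∠UJV = 145.4° gives JV at -43.6° from the x-axis; with |JV| = 29.5, V = (8.70, -33.8). The perpendicularity gives VN at right angles to JV, so VN runs at 46.4°; with |VN| = 11.1, N = (16.4, -25.7). ∠VNP = 135.0° gives NP at 91.4° from the x-axis; with |NP| = 25.3, P = (15.7, -0.449). Then |QP| = |P − Q| = 15.7.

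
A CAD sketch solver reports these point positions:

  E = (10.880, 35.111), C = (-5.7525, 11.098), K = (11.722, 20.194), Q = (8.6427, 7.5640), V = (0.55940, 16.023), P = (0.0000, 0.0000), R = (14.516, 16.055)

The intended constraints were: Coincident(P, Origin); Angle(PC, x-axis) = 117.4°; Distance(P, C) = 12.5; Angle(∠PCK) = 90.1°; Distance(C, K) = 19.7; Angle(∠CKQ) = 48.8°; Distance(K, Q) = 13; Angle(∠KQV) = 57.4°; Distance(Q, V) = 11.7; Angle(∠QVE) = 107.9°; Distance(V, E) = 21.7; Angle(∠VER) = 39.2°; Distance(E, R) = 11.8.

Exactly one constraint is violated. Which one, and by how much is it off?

Distance(E, R) = 11.8 — off by 7.60.

P = (0.00, 0.00) ✓; PC at 117.4° ✓; |PC| = 12.50 ✓; ∠PCK = 90.10° ✓; |CK| = 19.70 ✓; ∠CKQ = 48.80° ✓; |KQ| = 13.00 ✓; ∠KQV = 57.40° ✓; |QV| = 11.70 ✓; ∠QVE = 107.9° ✓; |VE| = 21.70 ✓; ∠VER = 39.20° ✓; |ER| = 19.40 ✗.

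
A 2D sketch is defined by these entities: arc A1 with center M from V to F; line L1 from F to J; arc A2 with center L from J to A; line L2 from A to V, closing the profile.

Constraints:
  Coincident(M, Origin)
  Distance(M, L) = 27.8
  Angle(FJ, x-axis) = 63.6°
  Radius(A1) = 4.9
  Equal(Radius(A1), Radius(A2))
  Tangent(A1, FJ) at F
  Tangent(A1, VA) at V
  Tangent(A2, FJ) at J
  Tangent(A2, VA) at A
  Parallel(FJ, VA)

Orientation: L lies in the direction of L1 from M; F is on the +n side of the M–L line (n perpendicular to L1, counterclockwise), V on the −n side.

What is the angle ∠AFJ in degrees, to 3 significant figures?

19.4°

Tangency of A1 to both parallel lines with radius 4.9 puts F and V at M ± 4.9·n: F = (-4.39, 2.18), V = (4.39, -2.18). Equal radii place J and A the same way about L: J = L + 4.9·n = (7.97, 27.1), A = L − 4.9·n = (16.7, 22.7). Then cos ∠AFJ = FA·FJ / (|FA||FJ|), giving 19.4°.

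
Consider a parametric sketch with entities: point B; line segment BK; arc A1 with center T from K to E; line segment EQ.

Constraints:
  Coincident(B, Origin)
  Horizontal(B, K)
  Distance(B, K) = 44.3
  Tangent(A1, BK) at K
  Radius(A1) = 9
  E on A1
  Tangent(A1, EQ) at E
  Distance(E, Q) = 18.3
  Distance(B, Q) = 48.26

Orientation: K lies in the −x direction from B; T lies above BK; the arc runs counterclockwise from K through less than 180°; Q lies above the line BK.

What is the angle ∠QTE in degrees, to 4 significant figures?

63.81°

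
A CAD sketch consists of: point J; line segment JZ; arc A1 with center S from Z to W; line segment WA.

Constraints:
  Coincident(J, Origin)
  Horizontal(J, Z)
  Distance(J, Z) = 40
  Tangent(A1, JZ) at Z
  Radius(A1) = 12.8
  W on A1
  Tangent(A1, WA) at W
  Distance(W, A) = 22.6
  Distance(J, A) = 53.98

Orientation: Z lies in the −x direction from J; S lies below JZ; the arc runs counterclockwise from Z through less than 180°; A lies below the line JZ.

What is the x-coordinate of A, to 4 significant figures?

-37.66

Checks: ∠(SZ, ZJ) = 90.00° ✓; |SZ| = 12.80 ✓; |SW| = 12.80 ✓; ∠(SW, WA) = 90.00° ✓; |WA| = 22.60 ✓; |JA| = 53.98 ✓.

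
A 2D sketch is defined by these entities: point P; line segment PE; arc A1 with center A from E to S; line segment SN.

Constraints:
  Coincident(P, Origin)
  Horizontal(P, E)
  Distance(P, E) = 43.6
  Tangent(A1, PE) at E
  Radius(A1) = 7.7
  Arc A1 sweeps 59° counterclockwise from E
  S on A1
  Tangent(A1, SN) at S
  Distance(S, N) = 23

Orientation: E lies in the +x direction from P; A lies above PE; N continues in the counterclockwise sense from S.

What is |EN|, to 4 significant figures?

29.83

P is at the origin; PE is horizontal with |PE| = 43.6 and E on the +x side, so E = (43.60, 0.000). The tangent condition forces AE to be normal to PE, so A = E + (0, 7.7) = (43.60, 7.700). On A1, E sits at bearing -90° from A; a 59° counterclockwise sweep puts S at bearing -31°, so S = A + 7.7·(cos -31°, sin -31°) = (50.20, 3.734). The tangent condition forces AS to be normal to SN, so SN runs along (−sin -31°, cos -31°); with |SN| = 23.0, N = (62.05, 23.45). Then |EN| = |N − E| = 29.83.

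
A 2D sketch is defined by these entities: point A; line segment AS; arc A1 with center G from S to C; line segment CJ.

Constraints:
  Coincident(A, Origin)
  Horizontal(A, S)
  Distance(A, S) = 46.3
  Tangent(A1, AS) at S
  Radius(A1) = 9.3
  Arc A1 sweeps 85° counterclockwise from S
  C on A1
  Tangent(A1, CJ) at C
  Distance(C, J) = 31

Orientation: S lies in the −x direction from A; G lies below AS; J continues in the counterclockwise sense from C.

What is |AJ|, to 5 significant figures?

70.321

On A1, S sits at bearing 90° from G; an 85° counterclockwise sweep puts C at bearing 175°, so C = G + 9.3·(cos 175°, sin 175°) = (-55.565, -8.4895). A1 meets CJ tangentially, so GC is at right angles to CJ, so CJ runs along (−sin 175°, cos 175°); with |CJ| = 31.0, J = (-58.266, -39.371). Then |AJ| = |J − A| = 70.321.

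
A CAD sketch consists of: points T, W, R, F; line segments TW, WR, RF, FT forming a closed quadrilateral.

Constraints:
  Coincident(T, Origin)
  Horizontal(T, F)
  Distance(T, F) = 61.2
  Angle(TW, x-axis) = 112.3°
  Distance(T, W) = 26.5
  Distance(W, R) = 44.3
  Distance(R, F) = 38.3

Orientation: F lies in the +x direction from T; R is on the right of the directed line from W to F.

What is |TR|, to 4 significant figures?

23.68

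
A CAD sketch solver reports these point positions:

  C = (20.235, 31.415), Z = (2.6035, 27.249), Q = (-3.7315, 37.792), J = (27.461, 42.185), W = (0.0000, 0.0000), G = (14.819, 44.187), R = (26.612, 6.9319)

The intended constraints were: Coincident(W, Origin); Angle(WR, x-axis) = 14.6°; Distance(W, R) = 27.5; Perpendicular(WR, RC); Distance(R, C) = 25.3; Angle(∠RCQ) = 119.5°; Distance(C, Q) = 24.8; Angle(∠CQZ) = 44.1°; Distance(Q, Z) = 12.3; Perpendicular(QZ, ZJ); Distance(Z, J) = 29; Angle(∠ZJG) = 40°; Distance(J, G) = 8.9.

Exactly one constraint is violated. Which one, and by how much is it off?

Distance(J, G) = 8.9 — off by 3.90.

W = (0.00, 0.00) ✓; WR at 14.60° ✓; |WR| = 27.50 ✓; ∠(WR, RC) = 90.00° ✓; |RC| = 25.30 ✓; ∠RCQ = 119.5° ✓; |CQ| = 24.80 ✓; ∠CQZ = 44.10° ✓; |QZ| = 12.30 ✓; ∠(QZ, ZJ) = 90.00° ✓; |ZJ| = 29.00 ✓; ∠ZJG = 40.00° ✓; |JG| = 12.80 ✗.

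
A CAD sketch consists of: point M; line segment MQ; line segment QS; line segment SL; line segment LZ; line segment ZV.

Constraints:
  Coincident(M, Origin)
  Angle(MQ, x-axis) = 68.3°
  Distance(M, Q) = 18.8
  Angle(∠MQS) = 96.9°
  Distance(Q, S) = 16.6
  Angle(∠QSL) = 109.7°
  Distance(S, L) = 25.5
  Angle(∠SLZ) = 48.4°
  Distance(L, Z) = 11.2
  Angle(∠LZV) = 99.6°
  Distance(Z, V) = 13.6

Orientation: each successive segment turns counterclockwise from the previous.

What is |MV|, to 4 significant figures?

23.35

∠SLZ = 48.4° gives LZ at -6.700° from the x-axis; with |LZ| = 11.2, Z = (-15.54, 7.144). ∠LZV = 99.6° gives ZV at 73.70° from the x-axis; with |ZV| = 13.6, V = (-11.72, 20.20). Then |MV| = |V − M| = 23.35.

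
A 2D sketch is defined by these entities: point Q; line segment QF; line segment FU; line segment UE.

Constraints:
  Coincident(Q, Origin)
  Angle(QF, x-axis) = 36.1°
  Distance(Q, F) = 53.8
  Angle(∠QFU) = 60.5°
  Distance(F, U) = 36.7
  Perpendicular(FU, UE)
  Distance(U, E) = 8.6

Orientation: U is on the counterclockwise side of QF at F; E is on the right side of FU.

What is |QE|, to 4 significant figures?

56.36

∠QFU = 60.5°, so FU runs at 36.1° + (180° − 60.5°) = 155.6° from the x-axis; with |FU| = 36.7, U = F + 36.7·(cos 155.6°, sin 155.6°) = (10.05, 46.86). The perpendicularity gives UE at right angles to FU; with |UE| = 8.6 on the right of FU, E = U + 8.6·(0.4131, 0.9107) = (13.60, 54.69). Then |QE| = |E − Q| = 56.36.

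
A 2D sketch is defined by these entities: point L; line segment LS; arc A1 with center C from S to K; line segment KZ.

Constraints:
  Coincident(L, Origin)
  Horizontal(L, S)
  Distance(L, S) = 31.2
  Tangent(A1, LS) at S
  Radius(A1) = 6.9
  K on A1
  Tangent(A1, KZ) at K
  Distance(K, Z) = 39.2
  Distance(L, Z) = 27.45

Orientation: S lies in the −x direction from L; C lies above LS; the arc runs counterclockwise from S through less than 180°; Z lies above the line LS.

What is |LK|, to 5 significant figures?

26.745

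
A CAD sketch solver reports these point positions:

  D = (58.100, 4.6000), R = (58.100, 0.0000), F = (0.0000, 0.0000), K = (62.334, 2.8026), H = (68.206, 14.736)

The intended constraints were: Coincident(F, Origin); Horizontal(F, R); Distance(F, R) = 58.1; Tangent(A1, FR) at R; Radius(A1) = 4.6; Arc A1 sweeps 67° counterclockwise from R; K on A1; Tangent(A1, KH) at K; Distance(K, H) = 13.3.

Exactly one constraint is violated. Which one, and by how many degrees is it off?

Tangent(A1, KH) at K — off by 3.20°.

F = (0.00, 0.00) ✓; F.y = 0.00, R.y = 0.00 ✓; |FR| = 58.10 ✓; ∠(DR, RF) = 90.00° ✓; |DR| = 4.600 ✓; bearing(D→K) − bearing(D→R) = 67.00° ✓; |DK| = 4.600 ✓; ∠(DK, KH) = 93.20° ✗; |KH| = 13.30 ✓.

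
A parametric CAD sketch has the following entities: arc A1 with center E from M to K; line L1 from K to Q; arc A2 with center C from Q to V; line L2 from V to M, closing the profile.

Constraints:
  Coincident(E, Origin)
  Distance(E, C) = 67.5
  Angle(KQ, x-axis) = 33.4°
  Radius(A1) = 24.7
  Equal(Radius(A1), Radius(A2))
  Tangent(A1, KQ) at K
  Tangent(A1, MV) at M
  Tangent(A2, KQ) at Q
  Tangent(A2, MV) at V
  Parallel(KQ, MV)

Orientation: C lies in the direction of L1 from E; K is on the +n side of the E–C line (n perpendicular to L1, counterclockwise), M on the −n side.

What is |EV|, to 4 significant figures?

71.88

The slot axis is L1's direction at 33.4°, so u = (cos 33.4°, sin 33.4°) = (0.8348, 0.5505) and n = (−sin 33.4°, cos 33.4°) = (-0.5505, 0.8348). E is at the origin and C lies 67.5 along u from E, so C = 67.5·u = (56.35, 37.16). Tangency of A1 to both parallel lines with radius 24.7 puts K and M at E ± 24.7·n: K = (-13.60, 20.62), M = (13.60, -20.62). Equal radii place Q and V the same way about C: Q = C + 24.7·n = (42.76, 57.78), V = C − 24.7·n = (69.95, 16.54). Then |EV| = |V − E| = 71.88.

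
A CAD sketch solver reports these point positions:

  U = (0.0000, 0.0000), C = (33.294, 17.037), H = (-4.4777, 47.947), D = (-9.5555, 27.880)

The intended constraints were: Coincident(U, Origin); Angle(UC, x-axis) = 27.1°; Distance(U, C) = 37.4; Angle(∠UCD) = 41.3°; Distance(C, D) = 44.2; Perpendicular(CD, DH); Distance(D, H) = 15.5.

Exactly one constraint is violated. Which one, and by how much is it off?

Distance(D, H) = 15.5 — off by 5.20.

U = (0.00, 0.00) ✓; UC at 27.10° ✓; |UC| = 37.40 ✓; ∠UCD = 41.30° ✓; |CD| = 44.20 ✓; ∠(CD, DH) = 90.00° ✓; |DH| = 20.70 ✗.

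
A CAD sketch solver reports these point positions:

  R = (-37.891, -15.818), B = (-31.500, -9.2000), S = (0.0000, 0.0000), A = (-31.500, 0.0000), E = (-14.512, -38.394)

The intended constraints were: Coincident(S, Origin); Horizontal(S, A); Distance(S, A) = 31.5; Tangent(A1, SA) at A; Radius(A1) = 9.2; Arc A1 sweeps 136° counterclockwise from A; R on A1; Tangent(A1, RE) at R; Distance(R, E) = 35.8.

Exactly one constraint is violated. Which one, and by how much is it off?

Distance(R, E) = 35.8 — off by 3.30.

S = (0.00, 0.00) ✓; S.y = 0.00, A.y = 0.00 ✓; |SA| = 31.50 ✓; ∠(BA, AS) = 90.00° ✓; |BA| = 9.200 ✓; bearing(B→R) − bearing(B→A) = 136.0° ✓; |BR| = 9.200 ✓; ∠(BR, RE) = 90.00° ✓; |RE| = 32.50 ✗.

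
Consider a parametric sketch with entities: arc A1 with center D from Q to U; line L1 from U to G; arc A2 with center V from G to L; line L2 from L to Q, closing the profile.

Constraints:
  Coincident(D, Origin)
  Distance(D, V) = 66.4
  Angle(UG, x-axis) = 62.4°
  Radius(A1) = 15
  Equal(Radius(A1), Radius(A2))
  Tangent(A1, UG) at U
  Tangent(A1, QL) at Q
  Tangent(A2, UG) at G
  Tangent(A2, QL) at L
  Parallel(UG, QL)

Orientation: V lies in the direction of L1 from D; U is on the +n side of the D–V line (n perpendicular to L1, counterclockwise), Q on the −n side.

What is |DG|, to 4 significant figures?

68.07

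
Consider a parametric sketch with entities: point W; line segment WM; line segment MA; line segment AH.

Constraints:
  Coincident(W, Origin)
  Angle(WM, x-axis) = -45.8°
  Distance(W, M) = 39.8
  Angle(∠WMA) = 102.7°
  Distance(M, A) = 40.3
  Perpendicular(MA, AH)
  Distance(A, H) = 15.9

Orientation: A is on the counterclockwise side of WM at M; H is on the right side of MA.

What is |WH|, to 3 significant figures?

73.5

∠WMA = 102.7°, so MA runs at -45.8° + (180° − 102.7°) = 31.5° from the x-axis; with |MA| = 40.3, A = M + 40.3·(cos 31.5°, sin 31.5°) = (62.1, -7.48). MA ⟂ AH; with |AH| = 15.9 on the right of MA, H = A + 15.9·(0.522, -0.853) = (70.4, -21.0). Then |WH| = |H − W| = 73.5.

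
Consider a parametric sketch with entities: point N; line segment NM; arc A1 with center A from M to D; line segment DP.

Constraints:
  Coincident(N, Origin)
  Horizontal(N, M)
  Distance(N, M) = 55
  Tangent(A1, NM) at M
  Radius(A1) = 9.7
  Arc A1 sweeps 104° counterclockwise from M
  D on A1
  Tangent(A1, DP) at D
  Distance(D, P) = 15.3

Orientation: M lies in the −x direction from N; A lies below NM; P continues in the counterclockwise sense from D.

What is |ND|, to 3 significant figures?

65.5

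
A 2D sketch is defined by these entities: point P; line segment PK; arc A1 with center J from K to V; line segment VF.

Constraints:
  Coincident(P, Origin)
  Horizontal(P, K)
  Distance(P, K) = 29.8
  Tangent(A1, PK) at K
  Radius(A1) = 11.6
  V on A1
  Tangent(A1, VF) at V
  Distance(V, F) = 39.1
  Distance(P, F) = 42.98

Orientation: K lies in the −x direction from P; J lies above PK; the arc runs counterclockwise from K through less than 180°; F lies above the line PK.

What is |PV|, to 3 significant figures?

20.4

Checks: |JV| = 11.60 ✓; ∠(JV, VF) = 90.00° ✓; |VF| = 39.10 ✓; |PF| = 42.98 ✓.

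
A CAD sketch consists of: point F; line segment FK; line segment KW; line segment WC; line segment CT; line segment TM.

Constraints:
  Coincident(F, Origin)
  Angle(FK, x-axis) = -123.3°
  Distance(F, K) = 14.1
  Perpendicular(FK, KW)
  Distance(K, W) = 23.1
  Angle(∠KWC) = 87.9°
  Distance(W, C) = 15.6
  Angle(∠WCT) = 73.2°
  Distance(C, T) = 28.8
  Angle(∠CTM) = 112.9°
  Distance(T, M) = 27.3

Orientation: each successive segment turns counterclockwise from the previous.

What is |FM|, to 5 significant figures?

35.693

F is at the origin; FK runs at -123.3° with length 14.1, so K = (-7.7412, -11.785). The perpendicularity gives KW at right angles to FK, so KW runs at -33.300°; with |KW| = 23.1, W = (11.566, -24.467). ∠KWC = 87.9° gives WC at 58.800° from the x-axis; with |WC| = 15.6, C = (19.647, -11.124). ∠WCT = 73.2° gives CT at 165.60° from the x-axis; with |CT| = 28.8, T = (-8.2480, -3.9614). ∠CTM = 112.9° gives TM at -127.30° from the x-axis; with |TM| = 27.3, M = (-24.792, -25.678). Then |FM| = |M − F| = 35.693.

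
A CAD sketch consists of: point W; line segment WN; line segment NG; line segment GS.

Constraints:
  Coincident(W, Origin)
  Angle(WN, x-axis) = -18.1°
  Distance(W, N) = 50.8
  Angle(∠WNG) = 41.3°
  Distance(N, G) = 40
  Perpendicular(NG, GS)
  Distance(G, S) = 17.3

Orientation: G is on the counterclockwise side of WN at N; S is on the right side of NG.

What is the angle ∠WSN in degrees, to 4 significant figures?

64.54°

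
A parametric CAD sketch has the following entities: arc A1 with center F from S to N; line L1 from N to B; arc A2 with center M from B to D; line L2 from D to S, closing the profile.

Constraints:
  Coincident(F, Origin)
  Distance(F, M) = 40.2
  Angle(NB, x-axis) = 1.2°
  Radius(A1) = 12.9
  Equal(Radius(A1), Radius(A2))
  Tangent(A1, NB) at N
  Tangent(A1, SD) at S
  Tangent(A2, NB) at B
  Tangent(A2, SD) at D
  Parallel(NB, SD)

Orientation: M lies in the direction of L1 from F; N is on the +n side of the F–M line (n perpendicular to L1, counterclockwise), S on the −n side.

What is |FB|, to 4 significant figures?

42.22

The slot axis is L1's direction at 1.2°, so u = (cos 1.2°, sin 1.2°) = (0.9998, 0.02094) and n = (−sin 1.2°, cos 1.2°) = (-0.02094, 0.9998). F is at the origin and M lies 40.2 along u from F, so M = 40.2·u = (40.19, 0.8419). Tangency of A1 to both parallel lines with radius 12.9 puts N and S at F ± 12.9·n: N = (-0.2702, 12.90), S = (0.2702, -12.90). Equal radii place B and D the same way about M: B = M + 12.9·n = (39.92, 13.74), D = M − 12.9·n = (40.46, -12.06). Then |FB| = |B − F| = 42.22.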